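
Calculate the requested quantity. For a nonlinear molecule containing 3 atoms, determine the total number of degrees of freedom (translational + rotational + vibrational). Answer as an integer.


Step 1: Translational DOF = 3
Step 2: Rotational DOF (nonlinear) = 3
Step 3: Vibrational DOF = 3*3 - 6 = 3
Step 4: Total = 3 + 3 + 3 = 9

9


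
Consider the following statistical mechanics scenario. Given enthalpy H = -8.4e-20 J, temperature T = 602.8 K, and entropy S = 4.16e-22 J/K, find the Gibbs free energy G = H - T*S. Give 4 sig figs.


Step 1: T*S = 602.8 * 4.16e-22 = 2.508e-19 J
Step 2: G = H - T*S = -8.4e-20 - 2.508e-19
Step 3: G = -3.348e-19 J

-3.348e-19


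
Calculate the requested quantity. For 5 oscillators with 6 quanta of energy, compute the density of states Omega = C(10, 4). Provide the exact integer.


Step 1: Use binomial coefficient C(10, 4)
Step 2: Numerator = 10! / 6!
Step 3: Denominator = 4!
Step 4: Omega = 210

210


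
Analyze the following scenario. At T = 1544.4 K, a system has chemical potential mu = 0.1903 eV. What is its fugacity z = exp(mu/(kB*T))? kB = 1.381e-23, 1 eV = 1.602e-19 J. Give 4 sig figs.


Step 1: Convert mu to Joules: 0.1903*1.602e-19 = 3.049e-20 J
Step 2: kB*T = 1.381e-23*1544.4 = 2.133e-20 J
Step 3: mu/(kB*T) = 1.429
Step 4: z = exp(1.429) = 4.176

4.176


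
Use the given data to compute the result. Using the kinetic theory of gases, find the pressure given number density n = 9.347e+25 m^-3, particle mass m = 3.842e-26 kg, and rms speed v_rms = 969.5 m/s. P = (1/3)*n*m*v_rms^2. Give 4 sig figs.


Step 1: v_rms^2 = 969.5^2 = 9.399e+05
Step 2: n*m = 9.347e+25*3.842e-26 = 3.591
Step 3: P = (1/3)*3.591*9.399e+05 = 1.125e+06 Pa

1.125e+06


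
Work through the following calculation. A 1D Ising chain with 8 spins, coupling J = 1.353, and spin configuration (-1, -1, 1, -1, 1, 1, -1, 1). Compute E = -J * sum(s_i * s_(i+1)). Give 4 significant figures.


Step 1: Nearest-neighbor products: 1, -1, -1, -1, 1, -1, -1
Step 2: Sum of products = -3
Step 3: E = -1.353 * -3 = 4.059

4.059


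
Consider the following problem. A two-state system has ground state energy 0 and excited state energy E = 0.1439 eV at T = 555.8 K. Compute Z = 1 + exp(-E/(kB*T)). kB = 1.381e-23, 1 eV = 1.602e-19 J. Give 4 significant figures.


Step 1: Compute beta*E = E*eV/(kB*T) = 0.1439*1.602e-19/(1.381e-23*555.8) = 3.003
Step 2: exp(-beta*E) = exp(-3.003) = 0.04962
Step 3: Z = 1 + 0.04962 = 1.05

1.05


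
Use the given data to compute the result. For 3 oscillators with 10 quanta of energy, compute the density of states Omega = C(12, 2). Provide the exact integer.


Step 1: Use binomial coefficient C(12, 2)
Step 2: Numerator = 12! / 10!
Step 3: Denominator = 2!
Step 4: Omega = 66

66


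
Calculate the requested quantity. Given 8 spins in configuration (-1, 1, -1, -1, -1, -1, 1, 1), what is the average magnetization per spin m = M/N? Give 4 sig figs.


Step 1: Count up spins (+1): 3, down spins (-1): 5
Step 2: Total magnetization M = 3 - 5 = -2
Step 3: m = M/N = -2/8 = -0.25

-0.25


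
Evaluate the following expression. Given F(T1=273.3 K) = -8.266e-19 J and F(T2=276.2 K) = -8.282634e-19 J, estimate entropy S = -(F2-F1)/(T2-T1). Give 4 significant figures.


Step 1: dF = F2 - F1 = -8.282634e-19 - (-8.266e-19) = -1.6634e-21 J
Step 2: dT = T2 - T1 = 276.2 - 273.3 = 2.9 K
Step 3: S = -dF/dT = -(-1.6634e-21)/2.9 = 5.736e-22 J/K

5.736e-22


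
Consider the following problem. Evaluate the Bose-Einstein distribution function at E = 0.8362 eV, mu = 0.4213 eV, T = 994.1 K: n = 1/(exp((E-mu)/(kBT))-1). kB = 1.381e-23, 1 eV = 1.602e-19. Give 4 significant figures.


Step 1: (E - mu) = 0.4149 eV
Step 2: x = (E-mu)*eV/(kB*T) = 0.4149*1.602e-19/(1.381e-23*994.1) = 4.842
Step 3: exp(x) = 126.7
Step 4: n = 1/(exp(x)-1) = 0.007958

0.007958


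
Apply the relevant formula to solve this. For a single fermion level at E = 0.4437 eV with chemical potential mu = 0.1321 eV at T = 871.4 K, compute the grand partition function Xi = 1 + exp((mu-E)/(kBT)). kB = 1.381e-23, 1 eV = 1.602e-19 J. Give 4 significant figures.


Step 1: (mu - E) = 0.1321 - 0.4437 = -0.3116 eV
Step 2: x = (mu-E)*eV/(kB*T) = -0.3116*1.602e-19/(1.381e-23*871.4) = -4.148
Step 3: exp(x) = 0.01579
Step 4: Xi = 1 + 0.01579 = 1.016

1.016


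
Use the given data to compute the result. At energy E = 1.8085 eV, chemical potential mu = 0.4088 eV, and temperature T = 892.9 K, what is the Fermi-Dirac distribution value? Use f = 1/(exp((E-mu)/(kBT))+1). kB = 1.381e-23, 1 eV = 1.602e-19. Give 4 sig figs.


Step 1: (E - mu) = 1.8085 - 0.4088 = 1.4 eV
Step 2: Convert: (E-mu)*eV = 2.242e-19 J
Step 3: x = (E-mu)*eV/(kB*T) = 18.18
Step 4: f = 1/(exp(18.18)+1) = 1.266e-08

1.266e-08


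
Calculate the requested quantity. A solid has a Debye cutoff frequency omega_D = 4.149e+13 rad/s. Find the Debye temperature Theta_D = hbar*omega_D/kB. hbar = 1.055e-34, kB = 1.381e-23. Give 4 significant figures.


Step 1: hbar*omega_D = 1.055e-34 * 4.149e+13 = 4.377e-21 J
Step 2: Theta_D = 4.377e-21 / 1.381e-23
Step 3: Theta_D = 317 K

317


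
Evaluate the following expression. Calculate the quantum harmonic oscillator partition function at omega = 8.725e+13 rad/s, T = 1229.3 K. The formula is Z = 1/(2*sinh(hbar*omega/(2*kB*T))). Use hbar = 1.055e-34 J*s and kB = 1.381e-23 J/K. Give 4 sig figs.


Step 1: Compute x = hbar*omega/(kB*T) = 1.055e-34*8.725e+13/(1.381e-23*1229.3) = 0.5422
Step 2: x/2 = 0.2711
Step 3: sinh(x/2) = 0.2744
Step 4: Z = 1/(2*0.2744) = 1.822

1.822


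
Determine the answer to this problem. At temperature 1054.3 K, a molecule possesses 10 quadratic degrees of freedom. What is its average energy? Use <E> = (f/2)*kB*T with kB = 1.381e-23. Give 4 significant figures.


Step 1: f/2 = 10/2 = 5
Step 2: kB*T = 1.381e-23 * 1054.3 = 1.456e-20
Step 3: <E> = 5 * 1.456e-20 = 7.28e-20 J

7.28e-20


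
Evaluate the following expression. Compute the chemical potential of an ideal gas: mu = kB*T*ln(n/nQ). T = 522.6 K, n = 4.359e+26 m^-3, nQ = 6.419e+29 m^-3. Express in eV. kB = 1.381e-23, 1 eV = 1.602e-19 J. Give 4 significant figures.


Step 1: n/nQ = 4.359e+26/6.419e+29 = 0.0006791
Step 2: ln(n/nQ) = -7.295
Step 3: mu = kB*T*ln(n/nQ) = 7.217e-21*-7.295 = -5.265e-20 J
Step 4: Convert to eV: -5.265e-20/1.602e-19 = -0.3286 eV

-0.3286


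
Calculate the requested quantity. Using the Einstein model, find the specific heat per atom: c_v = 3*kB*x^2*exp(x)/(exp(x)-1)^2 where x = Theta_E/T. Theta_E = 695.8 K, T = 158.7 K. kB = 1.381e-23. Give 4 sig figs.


Step 1: x = Theta_E/T = 695.8/158.7 = 4.384
Step 2: x^2 = 19.22
Step 3: exp(x) = 80.19
Step 4: c_v = 3*1.381e-23*19.22*80.19/(80.19-1)^2 = 1.018e-23

1.018e-23


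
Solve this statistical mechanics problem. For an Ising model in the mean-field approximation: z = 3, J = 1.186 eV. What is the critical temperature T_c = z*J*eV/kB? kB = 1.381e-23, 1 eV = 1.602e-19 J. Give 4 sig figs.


Step 1: z*J = 3*1.186 = 3.558 eV
Step 2: Convert to Joules: 3.558*1.602e-19 = 5.7e-19 J
Step 3: T_c = 5.7e-19 / 1.381e-23 = 4.127e+04 K

4.127e+04


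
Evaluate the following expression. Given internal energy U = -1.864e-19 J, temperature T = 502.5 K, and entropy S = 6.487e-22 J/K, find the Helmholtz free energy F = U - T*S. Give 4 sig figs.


Step 1: T*S = 502.5 * 6.487e-22 = 3.26e-19 J
Step 2: F = U - T*S = -1.864e-19 - 3.26e-19
Step 3: F = -5.124e-19 J

-5.124e-19


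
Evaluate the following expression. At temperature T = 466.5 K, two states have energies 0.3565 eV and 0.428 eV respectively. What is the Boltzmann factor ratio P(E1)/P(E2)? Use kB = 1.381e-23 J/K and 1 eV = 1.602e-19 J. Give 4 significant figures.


Step 1: Compute energy difference dE = E1 - E2 = 0.3565 - 0.428 = -0.0715 eV
Step 2: Convert to Joules: dE_J = -0.0715 * 1.602e-19 = -1.145e-20 J
Step 3: Compute exponent = -dE_J / (kB * T) = -(-1.145e-20) / (1.381e-23 * 466.5) = 1.778
Step 4: P(E1)/P(E2) = exp(1.778) = 5.918

5.918


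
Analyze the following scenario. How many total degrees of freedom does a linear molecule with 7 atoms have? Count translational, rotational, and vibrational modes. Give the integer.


Step 1: Translational DOF = 3
Step 2: Rotational DOF (linear) = 2
Step 3: Vibrational DOF = 3*7 - 5 = 16
Step 4: Total = 3 + 2 + 16 = 21

21


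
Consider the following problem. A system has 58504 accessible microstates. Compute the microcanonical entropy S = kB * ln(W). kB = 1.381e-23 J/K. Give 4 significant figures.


Step 1: ln(W) = ln(58504) = 10.98
Step 2: S = kB * ln(W) = 1.381e-23 * 10.98
Step 3: S = 1.516e-22 J/K

1.516e-22


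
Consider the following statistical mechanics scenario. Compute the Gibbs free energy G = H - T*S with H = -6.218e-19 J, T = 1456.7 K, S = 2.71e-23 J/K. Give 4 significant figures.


Step 1: T*S = 1456.7 * 2.71e-23 = 3.948e-20 J
Step 2: G = H - T*S = -6.218e-19 - 3.948e-20
Step 3: G = -6.613e-19 J

-6.613e-19


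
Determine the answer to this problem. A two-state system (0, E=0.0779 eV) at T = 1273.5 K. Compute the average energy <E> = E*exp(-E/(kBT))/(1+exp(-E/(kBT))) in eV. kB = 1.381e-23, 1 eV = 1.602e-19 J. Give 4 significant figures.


Step 1: beta*E = 0.0779*1.602e-19/(1.381e-23*1273.5) = 0.7096
Step 2: exp(-beta*E) = 0.4918
Step 3: <E> = 0.0779*0.4918/(1+0.4918) = 0.02568 eV

0.02568


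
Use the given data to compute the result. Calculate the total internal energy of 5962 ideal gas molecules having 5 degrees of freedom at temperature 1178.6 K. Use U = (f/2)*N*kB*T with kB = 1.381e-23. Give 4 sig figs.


Step 1: f/2 = 5/2 = 2.5
Step 2: N*kB*T = 5962*1.381e-23*1178.6 = 9.704e-17
Step 3: U = 2.5 * 9.704e-17 = 2.426e-16 J

2.426e-16


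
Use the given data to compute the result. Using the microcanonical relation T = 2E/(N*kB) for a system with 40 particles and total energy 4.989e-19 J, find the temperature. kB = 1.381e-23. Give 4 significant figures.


Step 1: Numerator = 2*E = 2*4.989e-19 = 9.978e-19 J
Step 2: Denominator = N*kB = 40*1.381e-23 = 5.524e-22
Step 3: T = 9.978e-19 / 5.524e-22 = 1806 K

1806


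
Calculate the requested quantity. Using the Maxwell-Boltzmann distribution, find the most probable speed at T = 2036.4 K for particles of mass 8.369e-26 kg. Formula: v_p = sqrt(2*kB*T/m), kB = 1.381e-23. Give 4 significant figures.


Step 1: Numerator = 2*kB*T = 2*1.381e-23*2036.4 = 5.625e-20
Step 2: Ratio = 5.625e-20 / 8.369e-26 = 6.721e+05
Step 3: v_p = sqrt(6.721e+05) = 819.8 m/s

819.8


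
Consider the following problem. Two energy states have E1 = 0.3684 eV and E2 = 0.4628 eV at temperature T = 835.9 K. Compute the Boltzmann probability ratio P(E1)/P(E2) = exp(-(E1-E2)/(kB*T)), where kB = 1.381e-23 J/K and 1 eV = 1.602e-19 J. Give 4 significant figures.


Step 1: Compute energy difference dE = E1 - E2 = 0.3684 - 0.4628 = -0.0944 eV
Step 2: Convert to Joules: dE_J = -0.0944 * 1.602e-19 = -1.512e-20 J
Step 3: Compute exponent = -dE_J / (kB * T) = -(-1.512e-20) / (1.381e-23 * 835.9) = 1.31
Step 4: P(E1)/P(E2) = exp(1.31) = 3.706

3.706


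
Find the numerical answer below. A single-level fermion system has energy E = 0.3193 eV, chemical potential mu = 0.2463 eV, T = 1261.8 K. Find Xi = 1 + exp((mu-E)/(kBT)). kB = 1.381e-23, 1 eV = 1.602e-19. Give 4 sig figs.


Step 1: (mu - E) = 0.2463 - 0.3193 = -0.073 eV
Step 2: x = (mu-E)*eV/(kB*T) = -0.073*1.602e-19/(1.381e-23*1261.8) = -0.6711
Step 3: exp(x) = 0.5111
Step 4: Xi = 1 + 0.5111 = 1.511

1.511


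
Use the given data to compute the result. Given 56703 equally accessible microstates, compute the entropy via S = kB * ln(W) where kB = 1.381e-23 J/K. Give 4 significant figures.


Step 1: ln(W) = ln(56703) = 10.95
Step 2: S = kB * ln(W) = 1.381e-23 * 10.95
Step 3: S = 1.512e-22 J/K

1.512e-22


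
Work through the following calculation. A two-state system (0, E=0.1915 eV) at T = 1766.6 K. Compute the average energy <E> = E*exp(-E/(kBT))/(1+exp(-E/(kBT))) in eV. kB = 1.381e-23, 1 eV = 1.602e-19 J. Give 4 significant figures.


Step 1: beta*E = 0.1915*1.602e-19/(1.381e-23*1766.6) = 1.257
Step 2: exp(-beta*E) = 0.2844
Step 3: <E> = 0.1915*0.2844/(1+0.2844) = 0.0424 eV

0.0424


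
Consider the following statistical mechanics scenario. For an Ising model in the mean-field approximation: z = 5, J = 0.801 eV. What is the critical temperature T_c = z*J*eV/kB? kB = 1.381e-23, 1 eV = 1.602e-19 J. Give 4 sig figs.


Step 1: z*J = 5*0.801 = 4.005 eV
Step 2: Convert to Joules: 4.005*1.602e-19 = 6.416e-19 J
Step 3: T_c = 6.416e-19 / 1.381e-23 = 4.646e+04 K

4.646e+04


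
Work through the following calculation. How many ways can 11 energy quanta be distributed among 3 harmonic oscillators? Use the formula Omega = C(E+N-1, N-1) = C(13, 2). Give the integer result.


Step 1: Use binomial coefficient C(13, 2)
Step 2: Numerator = 13! / 11!
Step 3: Denominator = 2!
Step 4: Omega = 78

78


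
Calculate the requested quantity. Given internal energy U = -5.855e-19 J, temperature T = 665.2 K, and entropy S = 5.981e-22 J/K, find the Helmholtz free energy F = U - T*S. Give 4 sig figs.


Step 1: T*S = 665.2 * 5.981e-22 = 3.979e-19 J
Step 2: F = U - T*S = -5.855e-19 - 3.979e-19
Step 3: F = -9.834e-19 J

-9.834e-19


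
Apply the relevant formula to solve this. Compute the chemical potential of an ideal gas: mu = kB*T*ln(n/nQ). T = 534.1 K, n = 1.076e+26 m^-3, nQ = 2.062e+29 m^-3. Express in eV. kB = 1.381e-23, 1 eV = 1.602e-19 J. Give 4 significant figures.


Step 1: n/nQ = 1.076e+26/2.062e+29 = 0.0005218
Step 2: ln(n/nQ) = -7.558
Step 3: mu = kB*T*ln(n/nQ) = 7.376e-21*-7.558 = -5.575e-20 J
Step 4: Convert to eV: -5.575e-20/1.602e-19 = -0.348 eV

-0.348


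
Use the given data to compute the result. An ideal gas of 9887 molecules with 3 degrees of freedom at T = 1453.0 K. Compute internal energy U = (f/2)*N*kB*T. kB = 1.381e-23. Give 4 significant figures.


Step 1: f/2 = 3/2 = 1.5
Step 2: N*kB*T = 9887*1.381e-23*1453.0 = 1.984e-16
Step 3: U = 1.5 * 1.984e-16 = 2.976e-16 J

2.976e-16


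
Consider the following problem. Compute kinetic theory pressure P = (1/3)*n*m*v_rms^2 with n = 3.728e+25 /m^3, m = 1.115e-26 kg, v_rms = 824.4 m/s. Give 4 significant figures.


Step 1: v_rms^2 = 824.4^2 = 6.796e+05
Step 2: n*m = 3.728e+25*1.115e-26 = 0.4157
Step 3: P = (1/3)*0.4157*6.796e+05 = 9.417e+04 Pa

9.417e+04


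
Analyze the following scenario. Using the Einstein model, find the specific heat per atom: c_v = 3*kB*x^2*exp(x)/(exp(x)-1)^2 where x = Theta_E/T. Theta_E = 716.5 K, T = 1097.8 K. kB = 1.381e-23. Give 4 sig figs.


Step 1: x = Theta_E/T = 716.5/1097.8 = 0.6527
Step 2: x^2 = 0.426
Step 3: exp(x) = 1.921
Step 4: c_v = 3*1.381e-23*0.426*1.921/(1.921-1)^2 = 3.999e-23

3.999e-23


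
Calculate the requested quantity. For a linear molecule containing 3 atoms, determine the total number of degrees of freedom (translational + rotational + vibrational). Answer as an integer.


Step 1: Translational DOF = 3
Step 2: Rotational DOF (linear) = 2
Step 3: Vibrational DOF = 3*3 - 5 = 4
Step 4: Total = 3 + 2 + 4 = 9

9


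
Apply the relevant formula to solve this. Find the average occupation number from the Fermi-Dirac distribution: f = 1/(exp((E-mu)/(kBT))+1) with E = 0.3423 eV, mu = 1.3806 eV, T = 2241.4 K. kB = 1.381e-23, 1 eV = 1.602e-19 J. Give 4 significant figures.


Step 1: (E - mu) = 0.3423 - 1.3806 = -1.038 eV
Step 2: Convert: (E-mu)*eV = -1.663e-19 J
Step 3: x = (E-mu)*eV/(kB*T) = -5.374
Step 4: f = 1/(exp(-5.374)+1) = 0.9954

0.9954


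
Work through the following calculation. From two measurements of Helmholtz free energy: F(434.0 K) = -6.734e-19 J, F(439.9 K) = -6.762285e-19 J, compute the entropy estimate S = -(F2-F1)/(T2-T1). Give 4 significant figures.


Step 1: dF = F2 - F1 = -6.762285e-19 - (-6.734e-19) = -2.8285e-21 J
Step 2: dT = T2 - T1 = 439.9 - 434.0 = 5.9 K
Step 3: S = -dF/dT = -(-2.8285e-21)/5.9 = 4.794e-22 J/K

4.794e-22


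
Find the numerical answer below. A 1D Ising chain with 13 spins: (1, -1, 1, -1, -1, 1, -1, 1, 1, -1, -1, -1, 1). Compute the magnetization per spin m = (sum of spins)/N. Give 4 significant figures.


Step 1: Count up spins (+1): 6, down spins (-1): 7
Step 2: Total magnetization M = 6 - 7 = -1
Step 3: m = M/N = -1/13 = -0.07692

-0.07692


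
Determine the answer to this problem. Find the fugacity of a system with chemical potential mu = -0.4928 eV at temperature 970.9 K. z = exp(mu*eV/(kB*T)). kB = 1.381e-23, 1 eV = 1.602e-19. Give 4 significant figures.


Step 1: Convert mu to Joules: -0.4928*1.602e-19 = -7.895e-20 J
Step 2: kB*T = 1.381e-23*970.9 = 1.341e-20 J
Step 3: mu/(kB*T) = -5.888
Step 4: z = exp(-5.888) = 0.002773

0.002773


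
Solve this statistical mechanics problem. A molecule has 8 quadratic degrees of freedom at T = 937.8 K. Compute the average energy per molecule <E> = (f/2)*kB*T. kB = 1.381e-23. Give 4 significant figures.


Step 1: f/2 = 8/2 = 4
Step 2: kB*T = 1.381e-23 * 937.8 = 1.295e-20
Step 3: <E> = 4 * 1.295e-20 = 5.18e-20 J

5.18e-20


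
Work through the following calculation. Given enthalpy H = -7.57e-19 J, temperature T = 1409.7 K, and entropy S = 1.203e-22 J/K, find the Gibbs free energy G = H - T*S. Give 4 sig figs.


Step 1: T*S = 1409.7 * 1.203e-22 = 1.696e-19 J
Step 2: G = H - T*S = -7.57e-19 - 1.696e-19
Step 3: G = -9.266e-19 J

-9.266e-19


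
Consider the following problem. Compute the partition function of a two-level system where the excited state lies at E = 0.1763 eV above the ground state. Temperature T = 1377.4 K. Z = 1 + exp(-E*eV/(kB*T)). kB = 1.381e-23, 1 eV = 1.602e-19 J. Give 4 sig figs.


Step 1: Compute beta*E = E*eV/(kB*T) = 0.1763*1.602e-19/(1.381e-23*1377.4) = 1.485
Step 2: exp(-beta*E) = exp(-1.485) = 0.2266
Step 3: Z = 1 + 0.2266 = 1.227

1.227


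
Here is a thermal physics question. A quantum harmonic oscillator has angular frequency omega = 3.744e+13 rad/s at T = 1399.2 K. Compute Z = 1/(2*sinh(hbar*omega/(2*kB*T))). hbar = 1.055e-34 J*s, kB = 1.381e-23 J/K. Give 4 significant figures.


Step 1: Compute x = hbar*omega/(kB*T) = 1.055e-34*3.744e+13/(1.381e-23*1399.2) = 0.2044
Step 2: x/2 = 0.1022
Step 3: sinh(x/2) = 0.1024
Step 4: Z = 1/(2*0.1024) = 4.883

4.883


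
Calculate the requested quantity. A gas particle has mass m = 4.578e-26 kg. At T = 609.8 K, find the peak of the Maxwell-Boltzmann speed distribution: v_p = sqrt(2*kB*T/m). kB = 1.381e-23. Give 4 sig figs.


Step 1: Numerator = 2*kB*T = 2*1.381e-23*609.8 = 1.684e-20
Step 2: Ratio = 1.684e-20 / 4.578e-26 = 3.679e+05
Step 3: v_p = sqrt(3.679e+05) = 606.6 m/s

606.6


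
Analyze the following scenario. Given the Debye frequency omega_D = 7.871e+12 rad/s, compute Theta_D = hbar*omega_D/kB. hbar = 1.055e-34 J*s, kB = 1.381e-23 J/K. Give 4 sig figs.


Step 1: hbar*omega_D = 1.055e-34 * 7.871e+12 = 8.304e-22 J
Step 2: Theta_D = 8.304e-22 / 1.381e-23
Step 3: Theta_D = 60.13 K

60.13


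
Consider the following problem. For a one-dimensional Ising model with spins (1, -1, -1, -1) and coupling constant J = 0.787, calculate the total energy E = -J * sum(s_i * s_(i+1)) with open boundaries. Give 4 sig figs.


Step 1: Nearest-neighbor products: -1, 1, 1
Step 2: Sum of products = 1
Step 3: E = -0.787 * 1 = -0.787

-0.787


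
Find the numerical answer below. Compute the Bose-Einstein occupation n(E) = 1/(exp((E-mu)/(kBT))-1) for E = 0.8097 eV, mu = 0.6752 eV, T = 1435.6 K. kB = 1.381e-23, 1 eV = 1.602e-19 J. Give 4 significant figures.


Step 1: (E - mu) = 0.1345 eV
Step 2: x = (E-mu)*eV/(kB*T) = 0.1345*1.602e-19/(1.381e-23*1435.6) = 1.087
Step 3: exp(x) = 2.965
Step 4: n = 1/(exp(x)-1) = 0.5089

0.5089


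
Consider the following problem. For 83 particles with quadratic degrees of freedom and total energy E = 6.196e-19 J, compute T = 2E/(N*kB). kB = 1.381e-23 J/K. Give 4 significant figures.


Step 1: Numerator = 2*E = 2*6.196e-19 = 1.239e-18 J
Step 2: Denominator = N*kB = 83*1.381e-23 = 1.146e-21
Step 3: T = 1.239e-18 / 1.146e-21 = 1081 K

1081


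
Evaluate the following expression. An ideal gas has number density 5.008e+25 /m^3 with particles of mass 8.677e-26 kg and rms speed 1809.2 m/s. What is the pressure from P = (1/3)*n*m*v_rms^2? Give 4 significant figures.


Step 1: v_rms^2 = 1809.2^2 = 3.273e+06
Step 2: n*m = 5.008e+25*8.677e-26 = 4.345
Step 3: P = (1/3)*4.345*3.273e+06 = 4.741e+06 Pa

4.741e+06


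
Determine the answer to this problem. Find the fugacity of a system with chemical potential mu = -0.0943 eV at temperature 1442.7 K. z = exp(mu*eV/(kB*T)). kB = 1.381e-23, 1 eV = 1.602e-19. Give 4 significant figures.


Step 1: Convert mu to Joules: -0.0943*1.602e-19 = -1.511e-20 J
Step 2: kB*T = 1.381e-23*1442.7 = 1.992e-20 J
Step 3: mu/(kB*T) = -0.7582
Step 4: z = exp(-0.7582) = 0.4685

0.4685


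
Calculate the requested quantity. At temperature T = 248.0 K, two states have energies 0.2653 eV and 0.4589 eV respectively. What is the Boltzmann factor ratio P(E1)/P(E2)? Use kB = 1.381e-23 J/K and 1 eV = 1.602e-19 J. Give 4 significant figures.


Step 1: Compute energy difference dE = E1 - E2 = 0.2653 - 0.4589 = -0.1936 eV
Step 2: Convert to Joules: dE_J = -0.1936 * 1.602e-19 = -3.101e-20 J
Step 3: Compute exponent = -dE_J / (kB * T) = -(-3.101e-20) / (1.381e-23 * 248.0) = 9.056
Step 4: P(E1)/P(E2) = exp(9.056) = 8567

8567


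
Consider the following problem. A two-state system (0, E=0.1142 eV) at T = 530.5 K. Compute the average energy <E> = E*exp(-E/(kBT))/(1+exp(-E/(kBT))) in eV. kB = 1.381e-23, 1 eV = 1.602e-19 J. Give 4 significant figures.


Step 1: beta*E = 0.1142*1.602e-19/(1.381e-23*530.5) = 2.497
Step 2: exp(-beta*E) = 0.08232
Step 3: <E> = 0.1142*0.08232/(1+0.08232) = 0.008686 eV

0.008686


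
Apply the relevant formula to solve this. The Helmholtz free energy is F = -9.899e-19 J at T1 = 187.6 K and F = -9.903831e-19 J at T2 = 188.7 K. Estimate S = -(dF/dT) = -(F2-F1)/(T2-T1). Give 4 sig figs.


Step 1: dF = F2 - F1 = -9.903831e-19 - (-9.899e-19) = -4.831e-22 J
Step 2: dT = T2 - T1 = 188.7 - 187.6 = 1.1 K
Step 3: S = -dF/dT = -(-4.831e-22)/1.1 = 4.392e-22 J/K

4.392e-22


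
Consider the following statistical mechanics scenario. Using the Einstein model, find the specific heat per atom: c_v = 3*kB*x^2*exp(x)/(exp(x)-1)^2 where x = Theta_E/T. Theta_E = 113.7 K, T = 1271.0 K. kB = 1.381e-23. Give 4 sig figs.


Step 1: x = Theta_E/T = 113.7/1271.0 = 0.08946
Step 2: x^2 = 0.008003
Step 3: exp(x) = 1.094
Step 4: c_v = 3*1.381e-23*0.008003*1.094/(1.094-1)^2 = 4.14e-23

4.14e-23


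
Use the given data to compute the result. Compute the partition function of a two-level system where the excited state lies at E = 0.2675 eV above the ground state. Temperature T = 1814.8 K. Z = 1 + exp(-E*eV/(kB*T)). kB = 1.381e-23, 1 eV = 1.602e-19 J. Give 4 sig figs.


Step 1: Compute beta*E = E*eV/(kB*T) = 0.2675*1.602e-19/(1.381e-23*1814.8) = 1.71
Step 2: exp(-beta*E) = exp(-1.71) = 0.1809
Step 3: Z = 1 + 0.1809 = 1.181

1.181


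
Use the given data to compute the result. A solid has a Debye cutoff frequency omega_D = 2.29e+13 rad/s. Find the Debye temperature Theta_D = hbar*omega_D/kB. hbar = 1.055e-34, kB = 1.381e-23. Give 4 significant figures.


Step 1: hbar*omega_D = 1.055e-34 * 2.29e+13 = 2.416e-21 J
Step 2: Theta_D = 2.416e-21 / 1.381e-23
Step 3: Theta_D = 174.9 K

174.9


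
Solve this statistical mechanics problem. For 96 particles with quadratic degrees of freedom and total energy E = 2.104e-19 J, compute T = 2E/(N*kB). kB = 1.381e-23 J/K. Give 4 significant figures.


Step 1: Numerator = 2*E = 2*2.104e-19 = 4.208e-19 J
Step 2: Denominator = N*kB = 96*1.381e-23 = 1.326e-21
Step 3: T = 4.208e-19 / 1.326e-21 = 317.4 K

317.4


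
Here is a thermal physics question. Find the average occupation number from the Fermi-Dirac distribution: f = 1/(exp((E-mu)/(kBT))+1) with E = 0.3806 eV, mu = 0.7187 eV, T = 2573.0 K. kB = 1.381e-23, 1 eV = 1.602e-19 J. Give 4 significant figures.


Step 1: (E - mu) = 0.3806 - 0.7187 = -0.3381 eV
Step 2: Convert: (E-mu)*eV = -5.416e-20 J
Step 3: x = (E-mu)*eV/(kB*T) = -1.524
Step 4: f = 1/(exp(-1.524)+1) = 0.8212

0.8212


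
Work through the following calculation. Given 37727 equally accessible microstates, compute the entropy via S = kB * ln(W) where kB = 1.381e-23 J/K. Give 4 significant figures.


Step 1: ln(W) = ln(37727) = 10.54
Step 2: S = kB * ln(W) = 1.381e-23 * 10.54
Step 3: S = 1.455e-22 J/K

1.455e-22


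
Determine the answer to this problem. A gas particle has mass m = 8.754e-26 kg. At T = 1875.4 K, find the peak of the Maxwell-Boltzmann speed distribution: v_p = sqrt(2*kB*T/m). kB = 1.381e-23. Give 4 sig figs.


Step 1: Numerator = 2*kB*T = 2*1.381e-23*1875.4 = 5.18e-20
Step 2: Ratio = 5.18e-20 / 8.754e-26 = 5.917e+05
Step 3: v_p = sqrt(5.917e+05) = 769.2 m/s

769.2


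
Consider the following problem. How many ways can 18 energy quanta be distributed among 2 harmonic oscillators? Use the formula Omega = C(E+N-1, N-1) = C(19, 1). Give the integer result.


Step 1: Use binomial coefficient C(19, 1)
Step 2: Numerator = 19! / 18!
Step 3: Denominator = 1!
Step 4: Omega = 19

19


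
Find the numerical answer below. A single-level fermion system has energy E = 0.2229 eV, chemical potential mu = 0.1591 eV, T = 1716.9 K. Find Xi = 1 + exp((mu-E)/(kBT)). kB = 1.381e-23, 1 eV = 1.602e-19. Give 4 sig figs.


Step 1: (mu - E) = 0.1591 - 0.2229 = -0.0638 eV
Step 2: x = (mu-E)*eV/(kB*T) = -0.0638*1.602e-19/(1.381e-23*1716.9) = -0.4311
Step 3: exp(x) = 0.6498
Step 4: Xi = 1 + 0.6498 = 1.65

1.65


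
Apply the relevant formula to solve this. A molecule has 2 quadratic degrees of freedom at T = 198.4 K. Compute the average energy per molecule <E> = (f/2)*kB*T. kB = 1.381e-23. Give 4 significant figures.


Step 1: f/2 = 2/2 = 1
Step 2: kB*T = 1.381e-23 * 198.4 = 2.74e-21
Step 3: <E> = 1 * 2.74e-21 = 2.74e-21 J

2.74e-21


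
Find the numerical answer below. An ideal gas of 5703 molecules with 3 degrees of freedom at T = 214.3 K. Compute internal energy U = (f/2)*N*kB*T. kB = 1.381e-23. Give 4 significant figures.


Step 1: f/2 = 3/2 = 1.5
Step 2: N*kB*T = 5703*1.381e-23*214.3 = 1.688e-17
Step 3: U = 1.5 * 1.688e-17 = 2.532e-17 J

2.532e-17


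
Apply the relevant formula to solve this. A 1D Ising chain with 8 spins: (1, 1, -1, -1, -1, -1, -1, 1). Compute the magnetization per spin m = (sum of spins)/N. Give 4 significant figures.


Step 1: Count up spins (+1): 3, down spins (-1): 5
Step 2: Total magnetization M = 3 - 5 = -2
Step 3: m = M/N = -2/8 = -0.25

-0.25


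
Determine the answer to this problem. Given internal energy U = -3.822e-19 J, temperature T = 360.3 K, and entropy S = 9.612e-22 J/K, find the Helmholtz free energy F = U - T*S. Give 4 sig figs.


Step 1: T*S = 360.3 * 9.612e-22 = 3.463e-19 J
Step 2: F = U - T*S = -3.822e-19 - 3.463e-19
Step 3: F = -7.285e-19 J

-7.285e-19


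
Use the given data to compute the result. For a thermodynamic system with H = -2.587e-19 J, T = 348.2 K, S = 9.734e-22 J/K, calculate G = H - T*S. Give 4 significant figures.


Step 1: T*S = 348.2 * 9.734e-22 = 3.389e-19 J
Step 2: G = H - T*S = -2.587e-19 - 3.389e-19
Step 3: G = -5.976e-19 J

-5.976e-19


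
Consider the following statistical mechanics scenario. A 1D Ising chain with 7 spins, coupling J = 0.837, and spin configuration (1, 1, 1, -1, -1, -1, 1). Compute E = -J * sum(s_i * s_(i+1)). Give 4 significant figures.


Step 1: Nearest-neighbor products: 1, 1, -1, 1, 1, -1
Step 2: Sum of products = 2
Step 3: E = -0.837 * 2 = -1.674

-1.674


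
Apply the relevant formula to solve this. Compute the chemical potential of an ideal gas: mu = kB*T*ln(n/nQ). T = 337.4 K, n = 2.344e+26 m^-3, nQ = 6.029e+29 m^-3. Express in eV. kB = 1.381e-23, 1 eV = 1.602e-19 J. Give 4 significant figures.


Step 1: n/nQ = 2.344e+26/6.029e+29 = 0.0003888
Step 2: ln(n/nQ) = -7.852
Step 3: mu = kB*T*ln(n/nQ) = 4.659e-21*-7.852 = -3.659e-20 J
Step 4: Convert to eV: -3.659e-20/1.602e-19 = -0.2284 eV

-0.2284


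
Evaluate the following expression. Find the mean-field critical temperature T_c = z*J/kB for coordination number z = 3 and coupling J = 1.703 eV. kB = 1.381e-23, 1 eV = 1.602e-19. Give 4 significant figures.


Step 1: z*J = 3*1.703 = 5.109 eV
Step 2: Convert to Joules: 5.109*1.602e-19 = 8.185e-19 J
Step 3: T_c = 8.185e-19 / 1.381e-23 = 5.927e+04 K

5.927e+04


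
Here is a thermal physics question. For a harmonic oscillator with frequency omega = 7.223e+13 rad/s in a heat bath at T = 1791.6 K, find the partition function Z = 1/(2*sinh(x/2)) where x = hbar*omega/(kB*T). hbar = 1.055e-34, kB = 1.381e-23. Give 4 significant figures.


Step 1: Compute x = hbar*omega/(kB*T) = 1.055e-34*7.223e+13/(1.381e-23*1791.6) = 0.308
Step 2: x/2 = 0.154
Step 3: sinh(x/2) = 0.1546
Step 4: Z = 1/(2*0.1546) = 3.234

3.234


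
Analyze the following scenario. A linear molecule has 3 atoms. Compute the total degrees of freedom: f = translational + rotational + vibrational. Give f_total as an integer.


Step 1: Translational DOF = 3
Step 2: Rotational DOF (linear) = 2
Step 3: Vibrational DOF = 3*3 - 5 = 4
Step 4: Total = 3 + 2 + 4 = 9

9


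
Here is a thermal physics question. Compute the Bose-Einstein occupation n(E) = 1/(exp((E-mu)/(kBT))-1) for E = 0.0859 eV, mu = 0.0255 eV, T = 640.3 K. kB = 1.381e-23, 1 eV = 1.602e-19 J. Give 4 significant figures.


Step 1: (E - mu) = 0.0604 eV
Step 2: x = (E-mu)*eV/(kB*T) = 0.0604*1.602e-19/(1.381e-23*640.3) = 1.094
Step 3: exp(x) = 2.987
Step 4: n = 1/(exp(x)-1) = 0.5033

0.5033


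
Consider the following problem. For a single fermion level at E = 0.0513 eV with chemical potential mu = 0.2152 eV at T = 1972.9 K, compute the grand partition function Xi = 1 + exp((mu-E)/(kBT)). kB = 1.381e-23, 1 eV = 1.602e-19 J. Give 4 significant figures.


Step 1: (mu - E) = 0.2152 - 0.0513 = 0.1639 eV
Step 2: x = (mu-E)*eV/(kB*T) = 0.1639*1.602e-19/(1.381e-23*1972.9) = 0.9637
Step 3: exp(x) = 2.621
Step 4: Xi = 1 + 2.621 = 3.621

3.621


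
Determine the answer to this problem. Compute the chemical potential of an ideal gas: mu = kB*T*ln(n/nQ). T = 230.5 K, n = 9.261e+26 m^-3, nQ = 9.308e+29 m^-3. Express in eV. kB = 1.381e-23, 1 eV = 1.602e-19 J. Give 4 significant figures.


Step 1: n/nQ = 9.261e+26/9.308e+29 = 0.000995
Step 2: ln(n/nQ) = -6.913
Step 3: mu = kB*T*ln(n/nQ) = 3.183e-21*-6.913 = -2.2e-20 J
Step 4: Convert to eV: -2.2e-20/1.602e-19 = -0.1374 eV

-0.1374


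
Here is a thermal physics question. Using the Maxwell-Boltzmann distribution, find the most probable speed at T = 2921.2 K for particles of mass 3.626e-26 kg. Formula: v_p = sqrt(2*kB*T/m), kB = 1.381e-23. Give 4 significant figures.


Step 1: Numerator = 2*kB*T = 2*1.381e-23*2921.2 = 8.068e-20
Step 2: Ratio = 8.068e-20 / 3.626e-26 = 2.225e+06
Step 3: v_p = sqrt(2.225e+06) = 1492 m/s

1492


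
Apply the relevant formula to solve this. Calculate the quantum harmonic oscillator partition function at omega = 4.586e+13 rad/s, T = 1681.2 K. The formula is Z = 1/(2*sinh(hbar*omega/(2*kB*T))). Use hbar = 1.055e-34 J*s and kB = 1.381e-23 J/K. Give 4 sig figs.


Step 1: Compute x = hbar*omega/(kB*T) = 1.055e-34*4.586e+13/(1.381e-23*1681.2) = 0.2084
Step 2: x/2 = 0.1042
Step 3: sinh(x/2) = 0.1044
Step 4: Z = 1/(2*0.1044) = 4.79

4.79


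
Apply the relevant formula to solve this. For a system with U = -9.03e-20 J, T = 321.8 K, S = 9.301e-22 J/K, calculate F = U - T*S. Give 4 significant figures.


Step 1: T*S = 321.8 * 9.301e-22 = 2.993e-19 J
Step 2: F = U - T*S = -9.03e-20 - 2.993e-19
Step 3: F = -3.896e-19 J

-3.896e-19


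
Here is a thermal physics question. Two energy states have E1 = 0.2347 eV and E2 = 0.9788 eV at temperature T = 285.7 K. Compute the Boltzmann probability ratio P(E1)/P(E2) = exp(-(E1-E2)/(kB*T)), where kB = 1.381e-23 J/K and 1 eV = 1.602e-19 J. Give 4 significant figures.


Step 1: Compute energy difference dE = E1 - E2 = 0.2347 - 0.9788 = -0.7441 eV
Step 2: Convert to Joules: dE_J = -0.7441 * 1.602e-19 = -1.192e-19 J
Step 3: Compute exponent = -dE_J / (kB * T) = -(-1.192e-19) / (1.381e-23 * 285.7) = 30.21
Step 4: P(E1)/P(E2) = exp(30.21) = 1.322e+13

1.322e+13


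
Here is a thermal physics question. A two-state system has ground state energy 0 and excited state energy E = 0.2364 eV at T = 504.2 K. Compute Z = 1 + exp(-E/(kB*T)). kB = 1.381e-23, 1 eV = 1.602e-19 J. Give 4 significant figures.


Step 1: Compute beta*E = E*eV/(kB*T) = 0.2364*1.602e-19/(1.381e-23*504.2) = 5.439
Step 2: exp(-beta*E) = exp(-5.439) = 0.004344
Step 3: Z = 1 + 0.004344 = 1.004

1.004


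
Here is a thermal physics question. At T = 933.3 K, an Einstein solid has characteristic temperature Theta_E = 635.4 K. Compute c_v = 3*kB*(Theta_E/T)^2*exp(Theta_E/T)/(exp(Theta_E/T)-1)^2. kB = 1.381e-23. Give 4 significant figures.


Step 1: x = Theta_E/T = 635.4/933.3 = 0.6808
Step 2: x^2 = 0.4635
Step 3: exp(x) = 1.975
Step 4: c_v = 3*1.381e-23*0.4635*1.975/(1.975-1)^2 = 3.987e-23

3.987e-23


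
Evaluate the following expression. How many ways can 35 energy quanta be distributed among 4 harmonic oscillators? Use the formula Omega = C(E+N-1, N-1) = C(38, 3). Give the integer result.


Step 1: Use binomial coefficient C(38, 3)
Step 2: Numerator = 38! / 35!
Step 3: Denominator = 3!
Step 4: Omega = 8436

8436


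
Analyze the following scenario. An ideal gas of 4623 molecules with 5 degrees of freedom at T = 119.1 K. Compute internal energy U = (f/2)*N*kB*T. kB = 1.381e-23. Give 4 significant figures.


Step 1: f/2 = 5/2 = 2.5
Step 2: N*kB*T = 4623*1.381e-23*119.1 = 7.604e-18
Step 3: U = 2.5 * 7.604e-18 = 1.901e-17 J

1.901e-17


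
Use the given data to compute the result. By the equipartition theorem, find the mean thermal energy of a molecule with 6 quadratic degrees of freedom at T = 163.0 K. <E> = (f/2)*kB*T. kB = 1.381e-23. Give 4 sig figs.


Step 1: f/2 = 6/2 = 3
Step 2: kB*T = 1.381e-23 * 163.0 = 2.251e-21
Step 3: <E> = 3 * 2.251e-21 = 6.753e-21 J

6.753e-21


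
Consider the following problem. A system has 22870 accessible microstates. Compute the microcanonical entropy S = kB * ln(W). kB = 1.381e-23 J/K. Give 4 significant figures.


Step 1: ln(W) = ln(22870) = 10.04
Step 2: S = kB * ln(W) = 1.381e-23 * 10.04
Step 3: S = 1.386e-22 J/K

1.386e-22


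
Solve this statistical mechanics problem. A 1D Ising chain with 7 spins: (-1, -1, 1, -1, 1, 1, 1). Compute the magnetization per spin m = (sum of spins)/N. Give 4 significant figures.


Step 1: Count up spins (+1): 4, down spins (-1): 3
Step 2: Total magnetization M = 4 - 3 = 1
Step 3: m = M/N = 1/7 = 0.1429

0.1429


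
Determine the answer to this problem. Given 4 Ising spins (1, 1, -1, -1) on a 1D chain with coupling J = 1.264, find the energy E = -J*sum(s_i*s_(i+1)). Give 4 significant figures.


Step 1: Nearest-neighbor products: 1, -1, 1
Step 2: Sum of products = 1
Step 3: E = -1.264 * 1 = -1.264

-1.264


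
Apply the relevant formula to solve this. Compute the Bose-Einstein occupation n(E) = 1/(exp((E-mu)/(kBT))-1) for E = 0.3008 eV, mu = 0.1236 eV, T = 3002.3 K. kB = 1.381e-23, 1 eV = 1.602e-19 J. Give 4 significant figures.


Step 1: (E - mu) = 0.1772 eV
Step 2: x = (E-mu)*eV/(kB*T) = 0.1772*1.602e-19/(1.381e-23*3002.3) = 0.6847
Step 3: exp(x) = 1.983
Step 4: n = 1/(exp(x)-1) = 1.017

1.017


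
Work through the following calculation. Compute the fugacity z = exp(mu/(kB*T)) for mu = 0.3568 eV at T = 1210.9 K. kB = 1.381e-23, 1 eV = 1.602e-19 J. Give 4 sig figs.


Step 1: Convert mu to Joules: 0.3568*1.602e-19 = 5.716e-20 J
Step 2: kB*T = 1.381e-23*1210.9 = 1.672e-20 J
Step 3: mu/(kB*T) = 3.418
Step 4: z = exp(3.418) = 30.51

30.51


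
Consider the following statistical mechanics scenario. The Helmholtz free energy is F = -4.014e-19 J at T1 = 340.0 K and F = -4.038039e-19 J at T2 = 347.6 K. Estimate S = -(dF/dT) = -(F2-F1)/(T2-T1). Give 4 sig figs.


Step 1: dF = F2 - F1 = -4.038039e-19 - (-4.014e-19) = -2.4039e-21 J
Step 2: dT = T2 - T1 = 347.6 - 340.0 = 7.6 K
Step 3: S = -dF/dT = -(-2.4039e-21)/7.6 = 3.163e-22 J/K

3.163e-22


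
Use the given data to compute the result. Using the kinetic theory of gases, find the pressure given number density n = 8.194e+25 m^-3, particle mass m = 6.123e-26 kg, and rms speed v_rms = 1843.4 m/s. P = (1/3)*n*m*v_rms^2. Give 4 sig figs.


Step 1: v_rms^2 = 1843.4^2 = 3.398e+06
Step 2: n*m = 8.194e+25*6.123e-26 = 5.017
Step 3: P = (1/3)*5.017*3.398e+06 = 5.683e+06 Pa

5.683e+06


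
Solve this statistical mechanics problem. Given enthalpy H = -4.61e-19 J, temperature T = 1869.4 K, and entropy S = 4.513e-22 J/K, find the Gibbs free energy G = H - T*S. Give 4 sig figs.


Step 1: T*S = 1869.4 * 4.513e-22 = 8.437e-19 J
Step 2: G = H - T*S = -4.61e-19 - 8.437e-19
Step 3: G = -1.305e-18 J

-1.305e-18


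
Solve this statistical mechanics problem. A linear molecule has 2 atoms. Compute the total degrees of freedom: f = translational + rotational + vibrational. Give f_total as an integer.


Step 1: Translational DOF = 3
Step 2: Rotational DOF (linear) = 2
Step 3: Vibrational DOF = 3*2 - 5 = 1
Step 4: Total = 3 + 2 + 1 = 6

6


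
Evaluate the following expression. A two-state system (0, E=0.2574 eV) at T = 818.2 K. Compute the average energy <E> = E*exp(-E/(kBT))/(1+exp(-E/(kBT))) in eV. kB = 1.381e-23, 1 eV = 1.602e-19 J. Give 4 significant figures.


Step 1: beta*E = 0.2574*1.602e-19/(1.381e-23*818.2) = 3.649
Step 2: exp(-beta*E) = 0.02601
Step 3: <E> = 0.2574*0.02601/(1+0.02601) = 0.006525 eV

0.006525


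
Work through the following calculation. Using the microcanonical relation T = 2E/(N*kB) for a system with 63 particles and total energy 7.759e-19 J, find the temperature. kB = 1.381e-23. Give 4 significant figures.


Step 1: Numerator = 2*E = 2*7.759e-19 = 1.552e-18 J
Step 2: Denominator = N*kB = 63*1.381e-23 = 8.7e-22
Step 3: T = 1.552e-18 / 8.7e-22 = 1784 K

1784


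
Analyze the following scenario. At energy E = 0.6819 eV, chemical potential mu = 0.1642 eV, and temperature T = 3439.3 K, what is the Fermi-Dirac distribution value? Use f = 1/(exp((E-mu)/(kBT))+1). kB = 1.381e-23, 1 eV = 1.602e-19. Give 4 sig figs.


Step 1: (E - mu) = 0.6819 - 0.1642 = 0.5177 eV
Step 2: Convert: (E-mu)*eV = 8.294e-20 J
Step 3: x = (E-mu)*eV/(kB*T) = 1.746
Step 4: f = 1/(exp(1.746)+1) = 0.1485

0.1485


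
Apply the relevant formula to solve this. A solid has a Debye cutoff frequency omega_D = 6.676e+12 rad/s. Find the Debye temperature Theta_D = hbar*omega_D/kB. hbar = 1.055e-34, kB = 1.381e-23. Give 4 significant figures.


Step 1: hbar*omega_D = 1.055e-34 * 6.676e+12 = 7.043e-22 J
Step 2: Theta_D = 7.043e-22 / 1.381e-23
Step 3: Theta_D = 51 K

51


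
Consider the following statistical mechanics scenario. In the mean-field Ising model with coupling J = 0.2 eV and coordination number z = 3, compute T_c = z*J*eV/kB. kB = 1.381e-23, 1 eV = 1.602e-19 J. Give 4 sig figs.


Step 1: z*J = 3*0.2 = 0.6 eV
Step 2: Convert to Joules: 0.6*1.602e-19 = 9.612e-20 J
Step 3: T_c = 9.612e-20 / 1.381e-23 = 6960 K

6960


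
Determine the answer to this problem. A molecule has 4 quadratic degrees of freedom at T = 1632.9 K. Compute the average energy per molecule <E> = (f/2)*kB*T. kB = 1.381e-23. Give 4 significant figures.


Step 1: f/2 = 4/2 = 2
Step 2: kB*T = 1.381e-23 * 1632.9 = 2.255e-20
Step 3: <E> = 2 * 2.255e-20 = 4.51e-20 J

4.51e-20


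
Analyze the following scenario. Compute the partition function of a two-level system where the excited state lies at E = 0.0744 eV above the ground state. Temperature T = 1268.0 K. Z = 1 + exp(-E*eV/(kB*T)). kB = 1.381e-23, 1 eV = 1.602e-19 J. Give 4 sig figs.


Step 1: Compute beta*E = E*eV/(kB*T) = 0.0744*1.602e-19/(1.381e-23*1268.0) = 0.6806
Step 2: exp(-beta*E) = exp(-0.6806) = 0.5063
Step 3: Z = 1 + 0.5063 = 1.506

1.506


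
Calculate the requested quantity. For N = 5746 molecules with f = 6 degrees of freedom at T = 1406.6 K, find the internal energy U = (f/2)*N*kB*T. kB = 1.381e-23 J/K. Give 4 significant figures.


Step 1: f/2 = 6/2 = 3.0
Step 2: N*kB*T = 5746*1.381e-23*1406.6 = 1.116e-16
Step 3: U = 3.0 * 1.116e-16 = 3.349e-16 J

3.349e-16
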